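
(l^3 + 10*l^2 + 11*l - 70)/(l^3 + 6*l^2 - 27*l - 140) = (l^2 + 3*l - 10)/(l^2 - l - 20)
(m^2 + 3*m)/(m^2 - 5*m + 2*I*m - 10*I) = m*(m + 3)/(m^2 + m*(-5 + 2*I) - 10*I)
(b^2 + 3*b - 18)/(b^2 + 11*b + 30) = (b - 3)/(b + 5)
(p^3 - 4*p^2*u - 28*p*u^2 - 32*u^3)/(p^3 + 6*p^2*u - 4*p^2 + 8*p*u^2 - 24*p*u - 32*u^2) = (p^2 - 6*p*u - 16*u^2)/(p^2 + 4*p*u - 4*p - 16*u)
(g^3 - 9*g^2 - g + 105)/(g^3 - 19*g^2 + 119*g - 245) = (g + 3)/(g - 7)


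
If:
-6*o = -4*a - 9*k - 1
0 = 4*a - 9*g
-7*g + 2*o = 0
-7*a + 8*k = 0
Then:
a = -24/61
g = -32/183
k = -21/61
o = -112/183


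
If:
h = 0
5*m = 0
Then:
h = 0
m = 0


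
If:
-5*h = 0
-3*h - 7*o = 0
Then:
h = 0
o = 0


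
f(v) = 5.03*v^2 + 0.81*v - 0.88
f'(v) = 10.06*v + 0.81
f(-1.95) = 16.67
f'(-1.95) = -18.81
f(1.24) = 7.86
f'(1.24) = 13.28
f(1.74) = 15.76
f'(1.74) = 18.31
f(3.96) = 81.21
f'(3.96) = 40.65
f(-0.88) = 2.30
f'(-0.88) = -8.04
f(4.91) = 124.36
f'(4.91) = 50.20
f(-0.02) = -0.89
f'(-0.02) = 0.61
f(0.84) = 3.35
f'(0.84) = 9.26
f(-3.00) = 41.96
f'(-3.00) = -29.37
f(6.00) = 185.06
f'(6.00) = 61.17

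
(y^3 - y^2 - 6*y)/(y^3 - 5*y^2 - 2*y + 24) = y/(y - 4)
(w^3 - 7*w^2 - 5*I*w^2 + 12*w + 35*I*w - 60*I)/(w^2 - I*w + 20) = (w^2 - 7*w + 12)/(w + 4*I)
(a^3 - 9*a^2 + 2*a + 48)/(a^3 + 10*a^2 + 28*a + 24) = (a^2 - 11*a + 24)/(a^2 + 8*a + 12)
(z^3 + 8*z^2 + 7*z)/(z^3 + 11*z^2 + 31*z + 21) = z/(z + 3)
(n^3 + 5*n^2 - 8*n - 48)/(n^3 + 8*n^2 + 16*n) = (n - 3)/n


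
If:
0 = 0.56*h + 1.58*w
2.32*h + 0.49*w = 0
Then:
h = 0.00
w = 0.00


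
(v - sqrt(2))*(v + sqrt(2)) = v^2 - 2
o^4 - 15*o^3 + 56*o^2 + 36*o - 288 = (o - 8)*(o - 6)*(o - 3)*(o + 2)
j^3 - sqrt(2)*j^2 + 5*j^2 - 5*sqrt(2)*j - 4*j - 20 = (j + 5)*(j - 2*sqrt(2))*(j + sqrt(2))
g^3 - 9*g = g*(g - 3)*(g + 3)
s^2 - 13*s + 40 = (s - 8)*(s - 5)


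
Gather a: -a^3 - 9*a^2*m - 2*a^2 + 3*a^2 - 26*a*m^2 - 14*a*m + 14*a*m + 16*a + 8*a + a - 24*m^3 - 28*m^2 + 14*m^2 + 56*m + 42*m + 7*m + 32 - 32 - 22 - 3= -a^3 + a^2*(1 - 9*m) + a*(25 - 26*m^2) - 24*m^3 - 14*m^2 + 105*m - 25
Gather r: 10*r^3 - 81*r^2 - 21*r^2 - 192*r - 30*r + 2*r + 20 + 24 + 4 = 10*r^3 - 102*r^2 - 220*r + 48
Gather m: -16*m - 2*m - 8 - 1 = -18*m - 9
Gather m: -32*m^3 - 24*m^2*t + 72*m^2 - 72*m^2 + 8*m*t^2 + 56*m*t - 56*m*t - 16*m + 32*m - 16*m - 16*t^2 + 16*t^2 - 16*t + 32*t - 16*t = -32*m^3 - 24*m^2*t + 8*m*t^2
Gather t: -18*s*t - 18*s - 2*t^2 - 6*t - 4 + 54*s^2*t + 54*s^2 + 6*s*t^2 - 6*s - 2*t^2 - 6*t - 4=54*s^2 - 24*s + t^2*(6*s - 4) + t*(54*s^2 - 18*s - 12) - 8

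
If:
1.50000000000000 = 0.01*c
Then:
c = 150.00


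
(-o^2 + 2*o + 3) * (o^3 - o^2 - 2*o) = -o^5 + 3*o^4 + 3*o^3 - 7*o^2 - 6*o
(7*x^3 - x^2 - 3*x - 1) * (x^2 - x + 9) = 7*x^5 - 8*x^4 + 61*x^3 - 7*x^2 - 26*x - 9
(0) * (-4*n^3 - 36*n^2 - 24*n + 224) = 0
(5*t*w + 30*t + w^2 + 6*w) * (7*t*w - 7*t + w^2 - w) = 35*t^2*w^2 + 175*t^2*w - 210*t^2 + 12*t*w^3 + 60*t*w^2 - 72*t*w + w^4 + 5*w^3 - 6*w^2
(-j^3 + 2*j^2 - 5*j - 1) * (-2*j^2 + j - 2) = 2*j^5 - 5*j^4 + 14*j^3 - 7*j^2 + 9*j + 2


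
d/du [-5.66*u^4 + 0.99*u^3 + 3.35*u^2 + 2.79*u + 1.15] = -22.64*u^3 + 2.97*u^2 + 6.7*u + 2.79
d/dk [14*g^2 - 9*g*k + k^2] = -9*g + 2*k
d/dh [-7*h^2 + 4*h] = 4 - 14*h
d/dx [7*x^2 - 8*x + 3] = 14*x - 8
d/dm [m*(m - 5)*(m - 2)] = 3*m^2 - 14*m + 10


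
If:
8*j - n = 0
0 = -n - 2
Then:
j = -1/4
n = -2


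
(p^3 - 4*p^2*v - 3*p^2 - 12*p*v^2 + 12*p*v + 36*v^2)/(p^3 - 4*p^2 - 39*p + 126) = (p^2 - 4*p*v - 12*v^2)/(p^2 - p - 42)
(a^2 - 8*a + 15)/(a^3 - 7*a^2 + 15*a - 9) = (a - 5)/(a^2 - 4*a + 3)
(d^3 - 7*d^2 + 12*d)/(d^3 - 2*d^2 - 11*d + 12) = d*(d - 3)/(d^2 + 2*d - 3)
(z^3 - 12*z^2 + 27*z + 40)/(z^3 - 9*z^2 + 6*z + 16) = (z - 5)/(z - 2)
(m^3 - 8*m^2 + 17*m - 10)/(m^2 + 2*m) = (m^3 - 8*m^2 + 17*m - 10)/(m*(m + 2))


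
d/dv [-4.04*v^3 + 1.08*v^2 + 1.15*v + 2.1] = -12.12*v^2 + 2.16*v + 1.15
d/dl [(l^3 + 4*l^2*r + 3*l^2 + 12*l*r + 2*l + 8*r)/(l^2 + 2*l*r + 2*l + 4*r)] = (l^2 + 4*l*r + 8*r^2 - 2*r)/(l^2 + 4*l*r + 4*r^2)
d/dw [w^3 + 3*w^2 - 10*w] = 3*w^2 + 6*w - 10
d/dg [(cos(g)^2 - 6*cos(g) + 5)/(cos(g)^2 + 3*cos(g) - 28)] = 3*(-3*cos(g)^2 + 22*cos(g) - 51)*sin(g)/((cos(g) - 4)^2*(cos(g) + 7)^2)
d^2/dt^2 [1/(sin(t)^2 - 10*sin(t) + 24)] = 2*(-2*sin(t)^4 + 15*sin(t)^3 + sin(t)^2 - 150*sin(t) + 76)/(sin(t)^2 - 10*sin(t) + 24)^3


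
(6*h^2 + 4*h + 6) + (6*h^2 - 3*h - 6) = 12*h^2 + h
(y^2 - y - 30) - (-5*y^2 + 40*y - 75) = 6*y^2 - 41*y + 45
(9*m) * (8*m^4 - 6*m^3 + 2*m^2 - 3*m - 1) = 72*m^5 - 54*m^4 + 18*m^3 - 27*m^2 - 9*m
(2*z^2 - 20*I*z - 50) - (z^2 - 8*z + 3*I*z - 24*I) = z^2 + 8*z - 23*I*z - 50 + 24*I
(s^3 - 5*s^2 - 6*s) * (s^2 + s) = s^5 - 4*s^4 - 11*s^3 - 6*s^2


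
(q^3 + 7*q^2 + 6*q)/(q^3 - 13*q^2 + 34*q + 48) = q*(q + 6)/(q^2 - 14*q + 48)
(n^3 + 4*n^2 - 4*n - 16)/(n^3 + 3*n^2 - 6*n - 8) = (n + 2)/(n + 1)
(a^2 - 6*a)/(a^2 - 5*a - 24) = a*(6 - a)/(-a^2 + 5*a + 24)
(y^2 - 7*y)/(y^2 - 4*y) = (y - 7)/(y - 4)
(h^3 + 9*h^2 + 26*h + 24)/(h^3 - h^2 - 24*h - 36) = (h + 4)/(h - 6)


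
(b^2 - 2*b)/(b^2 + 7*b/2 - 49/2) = 2*b*(b - 2)/(2*b^2 + 7*b - 49)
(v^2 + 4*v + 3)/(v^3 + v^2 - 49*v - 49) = (v + 3)/(v^2 - 49)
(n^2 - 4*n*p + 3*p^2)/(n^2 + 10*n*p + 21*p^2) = (n^2 - 4*n*p + 3*p^2)/(n^2 + 10*n*p + 21*p^2)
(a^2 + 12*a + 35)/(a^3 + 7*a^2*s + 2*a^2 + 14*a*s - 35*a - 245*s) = (a + 5)/(a^2 + 7*a*s - 5*a - 35*s)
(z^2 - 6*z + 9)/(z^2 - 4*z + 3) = (z - 3)/(z - 1)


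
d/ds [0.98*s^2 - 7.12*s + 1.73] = 1.96*s - 7.12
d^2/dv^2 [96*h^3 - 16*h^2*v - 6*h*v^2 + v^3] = -12*h + 6*v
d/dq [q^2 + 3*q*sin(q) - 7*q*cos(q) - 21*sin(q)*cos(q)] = 7*q*sin(q) + 3*q*cos(q) + 2*q + 3*sin(q) - 7*cos(q) - 21*cos(2*q)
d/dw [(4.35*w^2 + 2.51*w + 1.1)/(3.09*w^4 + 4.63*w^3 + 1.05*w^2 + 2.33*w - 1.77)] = (-26.883*w^5 - 43.4082*w^4 - 36.8386*w^3 - 7.779*w^2 - 17.709*w - 7.0057)/(9.5481*w^8 + 28.6134*w^7 + 27.9259*w^6 + 24.1224*w^5 + 11.7397*w^4 - 11.4972*w^3 + 1.7119*w^2 - 8.2482*w + 3.1329)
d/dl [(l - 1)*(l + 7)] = 2*l + 6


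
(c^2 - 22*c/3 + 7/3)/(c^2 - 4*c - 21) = (c - 1/3)/(c + 3)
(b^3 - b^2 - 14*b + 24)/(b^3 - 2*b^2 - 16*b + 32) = (b - 3)/(b - 4)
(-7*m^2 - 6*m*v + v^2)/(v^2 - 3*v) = (-7*m^2 - 6*m*v + v^2)/(v*(v - 3))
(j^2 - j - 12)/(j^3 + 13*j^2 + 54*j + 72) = (j - 4)/(j^2 + 10*j + 24)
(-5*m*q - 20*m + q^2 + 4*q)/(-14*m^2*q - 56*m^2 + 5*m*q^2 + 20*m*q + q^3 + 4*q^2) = (-5*m + q)/(-14*m^2 + 5*m*q + q^2)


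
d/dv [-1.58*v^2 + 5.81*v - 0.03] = 5.81 - 3.16*v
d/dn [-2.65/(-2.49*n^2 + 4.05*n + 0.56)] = (10.7325 - 13.197*n)/(-2.49*n^2 + 4.05*n + 0.56)^2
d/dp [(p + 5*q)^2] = 2*p + 10*q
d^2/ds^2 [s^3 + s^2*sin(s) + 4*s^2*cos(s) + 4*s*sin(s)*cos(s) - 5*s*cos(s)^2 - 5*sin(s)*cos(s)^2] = -s^2*sin(s) - 4*s^2*cos(s) - 16*s*sin(s) - 8*s*sin(2*s) + 4*s*cos(s) + 10*s*cos(2*s) + 6*s + 13*sin(s)/4 + 10*sin(2*s) + 45*sin(3*s)/4 + 8*cos(s) + 8*cos(2*s)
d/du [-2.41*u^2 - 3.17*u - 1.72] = -4.82*u - 3.17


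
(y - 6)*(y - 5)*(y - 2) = y^3 - 13*y^2 + 52*y - 60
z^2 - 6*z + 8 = (z - 4)*(z - 2)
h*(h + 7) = h^2 + 7*h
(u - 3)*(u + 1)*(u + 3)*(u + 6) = u^4 + 7*u^3 - 3*u^2 - 63*u - 54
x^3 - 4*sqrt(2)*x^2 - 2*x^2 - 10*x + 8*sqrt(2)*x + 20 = (x - 2)*(x - 5*sqrt(2))*(x + sqrt(2))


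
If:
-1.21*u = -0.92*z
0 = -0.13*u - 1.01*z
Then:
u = 0.00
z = 0.00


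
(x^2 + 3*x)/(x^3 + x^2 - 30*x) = (x + 3)/(x^2 + x - 30)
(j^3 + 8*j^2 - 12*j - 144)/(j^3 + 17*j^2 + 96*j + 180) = (j - 4)/(j + 5)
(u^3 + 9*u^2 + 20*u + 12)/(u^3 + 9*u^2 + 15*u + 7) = (u^2 + 8*u + 12)/(u^2 + 8*u + 7)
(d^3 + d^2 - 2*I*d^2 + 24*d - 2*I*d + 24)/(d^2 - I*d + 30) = (d^2 + d*(1 + 4*I) + 4*I)/(d + 5*I)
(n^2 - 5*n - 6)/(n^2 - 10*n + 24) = (n + 1)/(n - 4)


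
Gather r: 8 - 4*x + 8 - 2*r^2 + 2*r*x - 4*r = -2*r^2 + r*(2*x - 4) - 4*x + 16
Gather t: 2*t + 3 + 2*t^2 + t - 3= 2*t^2 + 3*t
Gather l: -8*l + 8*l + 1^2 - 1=0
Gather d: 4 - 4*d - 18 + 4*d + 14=0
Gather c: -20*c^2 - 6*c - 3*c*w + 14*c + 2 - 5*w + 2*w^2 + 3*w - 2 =-20*c^2 + c*(8 - 3*w) + 2*w^2 - 2*w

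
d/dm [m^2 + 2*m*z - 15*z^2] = 2*m + 2*z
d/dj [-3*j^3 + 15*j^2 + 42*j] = -9*j^2 + 30*j + 42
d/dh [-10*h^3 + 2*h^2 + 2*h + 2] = -30*h^2 + 4*h + 2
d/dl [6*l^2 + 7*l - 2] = 12*l + 7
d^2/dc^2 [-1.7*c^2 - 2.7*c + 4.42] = -3.40000000000000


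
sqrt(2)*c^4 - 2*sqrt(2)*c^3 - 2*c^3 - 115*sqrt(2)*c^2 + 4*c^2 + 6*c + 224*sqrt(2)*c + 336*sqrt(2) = (c - 3)*(c - 8*sqrt(2))*(c + 7*sqrt(2))*(sqrt(2)*c + sqrt(2))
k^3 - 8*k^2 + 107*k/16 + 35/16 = (k - 7)*(k - 5/4)*(k + 1/4)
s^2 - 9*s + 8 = (s - 8)*(s - 1)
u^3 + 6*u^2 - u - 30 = (u - 2)*(u + 3)*(u + 5)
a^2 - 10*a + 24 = (a - 6)*(a - 4)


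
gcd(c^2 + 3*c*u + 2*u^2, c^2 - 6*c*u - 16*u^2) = c + 2*u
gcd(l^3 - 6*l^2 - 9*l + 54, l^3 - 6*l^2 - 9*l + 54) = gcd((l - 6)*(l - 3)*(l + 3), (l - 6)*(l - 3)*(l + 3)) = l^3 - 6*l^2 - 9*l + 54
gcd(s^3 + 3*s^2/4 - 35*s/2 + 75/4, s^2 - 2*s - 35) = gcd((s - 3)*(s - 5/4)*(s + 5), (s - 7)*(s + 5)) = s + 5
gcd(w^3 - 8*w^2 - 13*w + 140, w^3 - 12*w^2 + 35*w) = w^2 - 12*w + 35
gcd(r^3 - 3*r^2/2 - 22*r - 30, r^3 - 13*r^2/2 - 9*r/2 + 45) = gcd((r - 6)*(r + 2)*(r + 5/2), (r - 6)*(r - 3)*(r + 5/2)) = r^2 - 7*r/2 - 15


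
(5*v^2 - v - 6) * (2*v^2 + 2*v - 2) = 10*v^4 + 8*v^3 - 24*v^2 - 10*v + 12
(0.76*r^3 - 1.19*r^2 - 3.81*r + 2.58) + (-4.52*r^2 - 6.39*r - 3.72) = 0.76*r^3 - 5.71*r^2 - 10.2*r - 1.14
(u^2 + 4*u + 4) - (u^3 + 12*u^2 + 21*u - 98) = -u^3 - 11*u^2 - 17*u + 102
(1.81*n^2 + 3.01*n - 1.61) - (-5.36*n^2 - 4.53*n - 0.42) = 7.17*n^2 + 7.54*n - 1.19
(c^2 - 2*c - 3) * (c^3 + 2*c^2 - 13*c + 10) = c^5 - 20*c^3 + 30*c^2 + 19*c - 30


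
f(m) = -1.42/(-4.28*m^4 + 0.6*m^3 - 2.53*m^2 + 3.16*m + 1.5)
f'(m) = -1.42*(17.12*m^3 - 1.8*m^2 + 5.06*m - 3.16)/(-4.28*m^4 + 0.6*m^3 - 2.53*m^2 + 3.16*m + 1.5)^2 = (-24.3104*m^3 + 2.556*m^2 - 7.1852*m + 4.4872)/(-4.28*m^4 + 0.6*m^3 - 2.53*m^2 + 3.16*m + 1.5)^2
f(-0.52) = 1.16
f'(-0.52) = 8.22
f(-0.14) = -1.41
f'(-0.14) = 5.56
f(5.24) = 0.00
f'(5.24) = -0.00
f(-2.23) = 0.01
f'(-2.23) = 0.02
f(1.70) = 0.04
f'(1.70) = -0.11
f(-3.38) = 0.00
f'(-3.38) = 0.00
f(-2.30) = 0.01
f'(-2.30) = 0.02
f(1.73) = 0.04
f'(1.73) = -0.10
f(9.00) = 0.00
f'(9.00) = -0.00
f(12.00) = 0.00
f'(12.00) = -0.00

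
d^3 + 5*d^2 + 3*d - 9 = (d - 1)*(d + 3)^2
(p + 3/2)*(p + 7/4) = p^2 + 13*p/4 + 21/8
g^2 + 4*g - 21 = (g - 3)*(g + 7)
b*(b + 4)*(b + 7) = b^3 + 11*b^2 + 28*b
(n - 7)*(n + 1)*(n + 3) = n^3 - 3*n^2 - 25*n - 21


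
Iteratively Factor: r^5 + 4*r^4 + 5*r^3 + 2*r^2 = (r + 2)*(r^4 + 2*r^3 + r^2) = (r + 1)*(r + 2)*(r^3 + r^2) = r*(r + 1)*(r + 2)*(r^2 + r) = r^2*(r + 1)*(r + 2)*(r + 1)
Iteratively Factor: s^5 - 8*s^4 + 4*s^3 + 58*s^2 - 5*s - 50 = (s + 2)*(s^4 - 10*s^3 + 24*s^2 + 10*s - 25) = (s - 5)*(s + 2)*(s^3 - 5*s^2 - s + 5) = (s - 5)*(s - 1)*(s + 2)*(s^2 - 4*s - 5) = (s - 5)*(s - 1)*(s + 1)*(s + 2)*(s - 5)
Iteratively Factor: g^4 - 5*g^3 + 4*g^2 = (g - 1)*(g^3 - 4*g^2) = g*(g - 1)*(g^2 - 4*g) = g^2*(g - 1)*(g - 4)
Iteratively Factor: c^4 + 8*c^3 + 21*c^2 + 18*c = (c + 3)*(c^3 + 5*c^2 + 6*c) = (c + 3)^2*(c^2 + 2*c) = (c + 2)*(c + 3)^2*(c)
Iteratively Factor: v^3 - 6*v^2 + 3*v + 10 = (v - 5)*(v^2 - v - 2) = (v - 5)*(v - 2)*(v + 1)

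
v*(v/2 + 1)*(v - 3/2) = v^3/2 + v^2/4 - 3*v/2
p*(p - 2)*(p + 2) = p^3 - 4*p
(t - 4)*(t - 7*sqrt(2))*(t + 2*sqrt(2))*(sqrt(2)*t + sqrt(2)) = sqrt(2)*t^4 - 10*t^3 - 3*sqrt(2)*t^3 - 32*sqrt(2)*t^2 + 30*t^2 + 40*t + 84*sqrt(2)*t + 112*sqrt(2)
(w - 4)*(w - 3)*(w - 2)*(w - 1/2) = w^4 - 19*w^3/2 + 61*w^2/2 - 37*w + 12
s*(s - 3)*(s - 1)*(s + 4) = s^4 - 13*s^2 + 12*s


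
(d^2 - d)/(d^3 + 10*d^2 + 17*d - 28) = d/(d^2 + 11*d + 28)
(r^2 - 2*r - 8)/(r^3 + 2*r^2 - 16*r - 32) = 1/(r + 4)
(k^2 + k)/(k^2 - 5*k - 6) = k/(k - 6)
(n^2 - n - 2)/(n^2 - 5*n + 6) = (n + 1)/(n - 3)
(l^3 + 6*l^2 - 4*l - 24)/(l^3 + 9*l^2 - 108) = (l^2 - 4)/(l^2 + 3*l - 18)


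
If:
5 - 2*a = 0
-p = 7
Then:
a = 5/2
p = -7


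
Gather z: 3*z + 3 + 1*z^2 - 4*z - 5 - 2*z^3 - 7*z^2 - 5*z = -2*z^3 - 6*z^2 - 6*z - 2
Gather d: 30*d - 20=30*d - 20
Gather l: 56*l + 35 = 56*l + 35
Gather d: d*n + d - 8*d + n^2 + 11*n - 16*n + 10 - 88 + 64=d*(n - 7) + n^2 - 5*n - 14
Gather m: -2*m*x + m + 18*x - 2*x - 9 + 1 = m*(1 - 2*x) + 16*x - 8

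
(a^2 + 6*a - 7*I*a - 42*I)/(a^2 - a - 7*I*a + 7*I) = (a + 6)/(a - 1)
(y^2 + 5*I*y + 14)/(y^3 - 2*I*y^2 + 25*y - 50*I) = (y + 7*I)/(y^2 + 25)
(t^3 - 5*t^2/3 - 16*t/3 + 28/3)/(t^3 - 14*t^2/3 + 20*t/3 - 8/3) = (3*t + 7)/(3*t - 2)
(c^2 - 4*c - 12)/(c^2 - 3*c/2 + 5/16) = 16*(c^2 - 4*c - 12)/(16*c^2 - 24*c + 5)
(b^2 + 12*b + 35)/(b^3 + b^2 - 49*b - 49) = (b + 5)/(b^2 - 6*b - 7)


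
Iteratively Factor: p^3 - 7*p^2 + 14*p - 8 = (p - 2)*(p^2 - 5*p + 4) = (p - 2)*(p - 1)*(p - 4)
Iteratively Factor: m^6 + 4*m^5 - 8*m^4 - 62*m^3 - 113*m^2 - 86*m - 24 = (m + 1)*(m^5 + 3*m^4 - 11*m^3 - 51*m^2 - 62*m - 24) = (m - 4)*(m + 1)*(m^4 + 7*m^3 + 17*m^2 + 17*m + 6) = (m - 4)*(m + 1)*(m + 2)*(m^3 + 5*m^2 + 7*m + 3) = (m - 4)*(m + 1)^2*(m + 2)*(m^2 + 4*m + 3) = (m - 4)*(m + 1)^2*(m + 2)*(m + 3)*(m + 1)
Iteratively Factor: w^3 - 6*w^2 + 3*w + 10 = (w - 2)*(w^2 - 4*w - 5) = (w - 2)*(w + 1)*(w - 5)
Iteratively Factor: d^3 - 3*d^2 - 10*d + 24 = (d + 3)*(d^2 - 6*d + 8) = (d - 2)*(d + 3)*(d - 4)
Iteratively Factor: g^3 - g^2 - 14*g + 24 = (g + 4)*(g^2 - 5*g + 6) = (g - 2)*(g + 4)*(g - 3)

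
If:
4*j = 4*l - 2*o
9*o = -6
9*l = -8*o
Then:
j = 25/27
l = 16/27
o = -2/3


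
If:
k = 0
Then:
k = 0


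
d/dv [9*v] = 9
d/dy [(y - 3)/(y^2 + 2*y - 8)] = (y^2 + 2*y - 2*(y - 3)*(y + 1) - 8)/(y^2 + 2*y - 8)^2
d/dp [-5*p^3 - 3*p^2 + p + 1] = -15*p^2 - 6*p + 1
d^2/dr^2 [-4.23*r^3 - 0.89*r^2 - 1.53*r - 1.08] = -25.38*r - 1.78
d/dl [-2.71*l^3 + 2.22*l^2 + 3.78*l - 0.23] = -8.13*l^2 + 4.44*l + 3.78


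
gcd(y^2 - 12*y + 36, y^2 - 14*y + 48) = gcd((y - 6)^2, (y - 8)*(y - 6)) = y - 6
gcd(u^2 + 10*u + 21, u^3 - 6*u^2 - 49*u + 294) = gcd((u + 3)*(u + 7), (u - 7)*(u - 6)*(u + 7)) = u + 7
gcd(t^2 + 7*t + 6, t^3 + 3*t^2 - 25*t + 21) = 1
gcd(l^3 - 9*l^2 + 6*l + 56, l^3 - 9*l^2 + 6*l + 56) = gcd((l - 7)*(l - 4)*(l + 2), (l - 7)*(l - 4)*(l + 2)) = l^3 - 9*l^2 + 6*l + 56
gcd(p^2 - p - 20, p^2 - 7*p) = 1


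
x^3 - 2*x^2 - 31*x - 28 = (x - 7)*(x + 1)*(x + 4)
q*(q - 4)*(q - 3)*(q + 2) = q^4 - 5*q^3 - 2*q^2 + 24*q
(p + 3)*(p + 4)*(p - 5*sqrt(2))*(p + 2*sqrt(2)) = p^4 - 3*sqrt(2)*p^3 + 7*p^3 - 21*sqrt(2)*p^2 - 8*p^2 - 140*p - 36*sqrt(2)*p - 240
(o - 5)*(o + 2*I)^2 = o^3 - 5*o^2 + 4*I*o^2 - 4*o - 20*I*o + 20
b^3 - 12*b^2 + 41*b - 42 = (b - 7)*(b - 3)*(b - 2)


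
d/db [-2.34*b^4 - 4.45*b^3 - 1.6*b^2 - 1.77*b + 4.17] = -9.36*b^3 - 13.35*b^2 - 3.2*b - 1.77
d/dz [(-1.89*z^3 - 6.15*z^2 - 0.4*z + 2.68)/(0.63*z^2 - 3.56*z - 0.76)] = (-1.1907*z^4 + 13.4568*z^3 + 26.4552*z^2 + 5.9712*z + 9.8448)/(0.3969*z^4 - 4.4856*z^3 + 11.716*z^2 + 5.4112*z + 0.5776)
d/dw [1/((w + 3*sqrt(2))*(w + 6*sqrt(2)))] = (-2*w - 9*sqrt(2))/(w^4 + 18*sqrt(2)*w^3 + 234*w^2 + 648*sqrt(2)*w + 1296)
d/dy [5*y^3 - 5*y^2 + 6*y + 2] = 15*y^2 - 10*y + 6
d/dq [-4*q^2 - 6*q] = -8*q - 6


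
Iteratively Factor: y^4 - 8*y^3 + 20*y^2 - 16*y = (y - 4)*(y^3 - 4*y^2 + 4*y) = (y - 4)*(y - 2)*(y^2 - 2*y) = y*(y - 4)*(y - 2)*(y - 2)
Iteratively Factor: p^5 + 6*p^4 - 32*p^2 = (p)*(p^4 + 6*p^3 - 32*p) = p*(p + 4)*(p^3 + 2*p^2 - 8*p) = p*(p + 4)^2*(p^2 - 2*p) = p^2*(p + 4)^2*(p - 2)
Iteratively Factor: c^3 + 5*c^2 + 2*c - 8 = (c + 4)*(c^2 + c - 2) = (c - 1)*(c + 4)*(c + 2)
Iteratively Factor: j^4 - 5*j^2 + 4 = (j - 2)*(j^3 + 2*j^2 - j - 2) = (j - 2)*(j + 2)*(j^2 - 1) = (j - 2)*(j + 1)*(j + 2)*(j - 1)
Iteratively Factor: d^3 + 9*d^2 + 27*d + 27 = (d + 3)*(d^2 + 6*d + 9) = (d + 3)^2*(d + 3)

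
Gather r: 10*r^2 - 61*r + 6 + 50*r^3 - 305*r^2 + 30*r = 50*r^3 - 295*r^2 - 31*r + 6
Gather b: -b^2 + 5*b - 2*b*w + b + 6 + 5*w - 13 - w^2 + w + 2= -b^2 + b*(6 - 2*w) - w^2 + 6*w - 5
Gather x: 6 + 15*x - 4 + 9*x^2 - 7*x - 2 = 9*x^2 + 8*x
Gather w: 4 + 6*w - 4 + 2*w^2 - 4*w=2*w^2 + 2*w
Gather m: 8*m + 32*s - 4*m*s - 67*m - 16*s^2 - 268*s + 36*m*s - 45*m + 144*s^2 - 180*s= m*(32*s - 104) + 128*s^2 - 416*s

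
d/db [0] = 0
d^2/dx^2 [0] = 0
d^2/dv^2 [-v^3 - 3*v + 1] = -6*v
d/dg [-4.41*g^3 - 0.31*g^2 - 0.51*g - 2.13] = -13.23*g^2 - 0.62*g - 0.51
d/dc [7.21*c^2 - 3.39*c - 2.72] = 14.42*c - 3.39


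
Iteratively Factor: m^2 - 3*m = (m)*(m - 3)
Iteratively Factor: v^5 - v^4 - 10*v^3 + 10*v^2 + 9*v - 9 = (v + 1)*(v^4 - 2*v^3 - 8*v^2 + 18*v - 9) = (v - 1)*(v + 1)*(v^3 - v^2 - 9*v + 9) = (v - 1)^2*(v + 1)*(v^2 - 9) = (v - 3)*(v - 1)^2*(v + 1)*(v + 3)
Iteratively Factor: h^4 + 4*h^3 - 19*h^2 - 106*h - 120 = (h + 2)*(h^3 + 2*h^2 - 23*h - 60) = (h + 2)*(h + 3)*(h^2 - h - 20) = (h - 5)*(h + 2)*(h + 3)*(h + 4)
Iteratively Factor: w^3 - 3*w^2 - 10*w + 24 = (w - 4)*(w^2 + w - 6) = (w - 4)*(w - 2)*(w + 3)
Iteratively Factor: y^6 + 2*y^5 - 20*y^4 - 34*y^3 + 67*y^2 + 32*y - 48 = (y - 4)*(y^5 + 6*y^4 + 4*y^3 - 18*y^2 - 5*y + 12) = (y - 4)*(y - 1)*(y^4 + 7*y^3 + 11*y^2 - 7*y - 12) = (y - 4)*(y - 1)^2*(y^3 + 8*y^2 + 19*y + 12) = (y - 4)*(y - 1)^2*(y + 1)*(y^2 + 7*y + 12) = (y - 4)*(y - 1)^2*(y + 1)*(y + 3)*(y + 4)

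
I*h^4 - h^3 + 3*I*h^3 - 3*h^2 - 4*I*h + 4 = (h + 2)^2*(h + I)*(I*h - I)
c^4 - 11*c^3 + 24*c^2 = c^2*(c - 8)*(c - 3)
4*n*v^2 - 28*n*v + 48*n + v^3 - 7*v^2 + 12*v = (4*n + v)*(v - 4)*(v - 3)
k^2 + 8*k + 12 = (k + 2)*(k + 6)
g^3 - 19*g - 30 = (g - 5)*(g + 2)*(g + 3)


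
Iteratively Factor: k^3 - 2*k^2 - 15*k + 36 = (k - 3)*(k^2 + k - 12) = (k - 3)*(k + 4)*(k - 3)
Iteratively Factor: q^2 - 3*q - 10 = (q + 2)*(q - 5)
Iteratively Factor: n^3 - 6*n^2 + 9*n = (n - 3)*(n^2 - 3*n) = (n - 3)^2*(n)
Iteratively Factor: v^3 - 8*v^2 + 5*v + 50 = (v - 5)*(v^2 - 3*v - 10) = (v - 5)^2*(v + 2)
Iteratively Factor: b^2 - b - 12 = (b - 4)*(b + 3)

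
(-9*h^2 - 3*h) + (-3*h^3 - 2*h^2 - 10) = -3*h^3 - 11*h^2 - 3*h - 10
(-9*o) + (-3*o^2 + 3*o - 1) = -3*o^2 - 6*o - 1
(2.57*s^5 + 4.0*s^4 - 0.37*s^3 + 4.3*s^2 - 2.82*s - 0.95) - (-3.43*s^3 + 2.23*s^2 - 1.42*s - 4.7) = 2.57*s^5 + 4.0*s^4 + 3.06*s^3 + 2.07*s^2 - 1.4*s + 3.75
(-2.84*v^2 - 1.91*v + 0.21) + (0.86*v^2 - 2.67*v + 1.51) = -1.98*v^2 - 4.58*v + 1.72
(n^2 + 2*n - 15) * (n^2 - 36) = n^4 + 2*n^3 - 51*n^2 - 72*n + 540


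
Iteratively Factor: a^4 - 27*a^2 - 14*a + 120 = (a + 3)*(a^3 - 3*a^2 - 18*a + 40) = (a - 5)*(a + 3)*(a^2 + 2*a - 8) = (a - 5)*(a + 3)*(a + 4)*(a - 2)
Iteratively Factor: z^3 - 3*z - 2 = (z - 2)*(z^2 + 2*z + 1) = (z - 2)*(z + 1)*(z + 1)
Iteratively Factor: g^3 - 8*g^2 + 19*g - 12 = (g - 4)*(g^2 - 4*g + 3) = (g - 4)*(g - 3)*(g - 1)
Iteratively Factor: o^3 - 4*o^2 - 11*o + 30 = (o - 2)*(o^2 - 2*o - 15) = (o - 5)*(o - 2)*(o + 3)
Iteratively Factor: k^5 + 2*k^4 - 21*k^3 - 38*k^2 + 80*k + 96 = (k - 4)*(k^4 + 6*k^3 + 3*k^2 - 26*k - 24) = (k - 4)*(k - 2)*(k^3 + 8*k^2 + 19*k + 12) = (k - 4)*(k - 2)*(k + 3)*(k^2 + 5*k + 4) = (k - 4)*(k - 2)*(k + 1)*(k + 3)*(k + 4)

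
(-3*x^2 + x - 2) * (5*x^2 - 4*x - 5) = -15*x^4 + 17*x^3 + x^2 + 3*x + 10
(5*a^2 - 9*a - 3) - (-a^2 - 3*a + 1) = 6*a^2 - 6*a - 4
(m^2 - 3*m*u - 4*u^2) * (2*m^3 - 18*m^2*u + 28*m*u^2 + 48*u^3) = 2*m^5 - 24*m^4*u + 74*m^3*u^2 + 36*m^2*u^3 - 256*m*u^4 - 192*u^5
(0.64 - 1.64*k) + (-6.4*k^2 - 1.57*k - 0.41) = -6.4*k^2 - 3.21*k + 0.23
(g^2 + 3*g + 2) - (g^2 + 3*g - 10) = 12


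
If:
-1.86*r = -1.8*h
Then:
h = 1.03333333333333*r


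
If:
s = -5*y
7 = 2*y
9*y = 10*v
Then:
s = -35/2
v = 63/20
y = 7/2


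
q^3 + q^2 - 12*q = q*(q - 3)*(q + 4)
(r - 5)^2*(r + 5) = r^3 - 5*r^2 - 25*r + 125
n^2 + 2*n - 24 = (n - 4)*(n + 6)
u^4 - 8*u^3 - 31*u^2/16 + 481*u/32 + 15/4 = (u - 8)*(u - 3/2)*(u + 1/4)*(u + 5/4)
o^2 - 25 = (o - 5)*(o + 5)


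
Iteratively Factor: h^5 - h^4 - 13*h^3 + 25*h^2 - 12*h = (h - 1)*(h^4 - 13*h^2 + 12*h) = (h - 3)*(h - 1)*(h^3 + 3*h^2 - 4*h) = h*(h - 3)*(h - 1)*(h^2 + 3*h - 4) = h*(h - 3)*(h - 1)^2*(h + 4)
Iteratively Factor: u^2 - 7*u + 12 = (u - 3)*(u - 4)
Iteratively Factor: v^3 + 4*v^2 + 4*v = (v + 2)*(v^2 + 2*v) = (v + 2)^2*(v)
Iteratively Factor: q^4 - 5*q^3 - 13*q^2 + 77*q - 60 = (q + 4)*(q^3 - 9*q^2 + 23*q - 15) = (q - 3)*(q + 4)*(q^2 - 6*q + 5) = (q - 3)*(q - 1)*(q + 4)*(q - 5)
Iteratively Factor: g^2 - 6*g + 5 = (g - 5)*(g - 1)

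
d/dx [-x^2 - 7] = -2*x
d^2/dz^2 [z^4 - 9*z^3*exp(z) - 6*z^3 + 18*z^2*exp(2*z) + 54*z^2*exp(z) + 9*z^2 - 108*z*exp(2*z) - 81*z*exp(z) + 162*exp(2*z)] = -9*z^3*exp(z) + 72*z^2*exp(2*z) + 12*z^2 - 288*z*exp(2*z) + 81*z*exp(z) - 36*z + 252*exp(2*z) - 54*exp(z) + 18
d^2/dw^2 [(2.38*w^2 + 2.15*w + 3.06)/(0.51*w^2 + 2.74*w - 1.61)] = (-5.533194*w^3 + 16.500744*w^2 + 36.248454*w + 82.27906)/(0.132651*w^6 + 2.138022*w^5 + 10.230345*w^4 + 7.07194*w^3 - 32.295795*w^2 + 21.307062*w - 4.173281)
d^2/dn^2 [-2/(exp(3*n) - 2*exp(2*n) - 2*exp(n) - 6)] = 2*(2*(-3*exp(2*n) + 4*exp(n) + 2)^2*exp(n) + (9*exp(2*n) - 8*exp(n) - 2)*(-exp(3*n) + 2*exp(2*n) + 2*exp(n) + 6))*exp(n)/(-exp(3*n) + 2*exp(2*n) + 2*exp(n) + 6)^3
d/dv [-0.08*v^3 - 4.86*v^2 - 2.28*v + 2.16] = -0.24*v^2 - 9.72*v - 2.28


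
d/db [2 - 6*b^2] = -12*b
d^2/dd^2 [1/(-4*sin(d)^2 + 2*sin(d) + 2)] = (16*sin(d)^3 + 10*sin(d)^2 - 5*sin(d) + 6)/(2*(sin(d) - 1)^2*(2*sin(d) + 1)^3)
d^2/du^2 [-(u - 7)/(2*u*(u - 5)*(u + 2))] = (-3*u^5 + 51*u^4 - 187*u^3 - 21*u^2 + 630*u + 700)/(u^3*(u^6 - 9*u^5 - 3*u^4 + 153*u^3 + 30*u^2 - 900*u - 1000))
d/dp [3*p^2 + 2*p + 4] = 6*p + 2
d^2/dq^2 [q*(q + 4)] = 2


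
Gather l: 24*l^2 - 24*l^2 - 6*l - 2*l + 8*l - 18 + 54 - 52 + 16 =0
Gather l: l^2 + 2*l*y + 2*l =l^2 + l*(2*y + 2)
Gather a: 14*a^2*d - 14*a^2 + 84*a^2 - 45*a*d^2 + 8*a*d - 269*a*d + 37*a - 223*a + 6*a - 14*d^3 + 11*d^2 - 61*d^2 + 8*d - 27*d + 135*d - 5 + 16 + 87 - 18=a^2*(14*d + 70) + a*(-45*d^2 - 261*d - 180) - 14*d^3 - 50*d^2 + 116*d + 80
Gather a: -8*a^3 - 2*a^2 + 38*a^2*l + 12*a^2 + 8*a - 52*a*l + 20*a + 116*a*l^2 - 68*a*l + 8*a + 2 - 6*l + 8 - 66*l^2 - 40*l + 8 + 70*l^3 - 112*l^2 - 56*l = -8*a^3 + a^2*(38*l + 10) + a*(116*l^2 - 120*l + 36) + 70*l^3 - 178*l^2 - 102*l + 18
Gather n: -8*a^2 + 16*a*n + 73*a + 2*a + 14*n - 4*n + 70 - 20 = -8*a^2 + 75*a + n*(16*a + 10) + 50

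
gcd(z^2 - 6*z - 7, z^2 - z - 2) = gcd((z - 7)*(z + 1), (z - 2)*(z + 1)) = z + 1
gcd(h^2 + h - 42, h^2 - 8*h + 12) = h - 6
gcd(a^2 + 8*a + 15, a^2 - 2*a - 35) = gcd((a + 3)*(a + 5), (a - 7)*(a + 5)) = a + 5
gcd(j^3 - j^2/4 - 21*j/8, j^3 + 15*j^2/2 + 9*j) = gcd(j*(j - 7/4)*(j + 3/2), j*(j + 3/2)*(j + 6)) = j^2 + 3*j/2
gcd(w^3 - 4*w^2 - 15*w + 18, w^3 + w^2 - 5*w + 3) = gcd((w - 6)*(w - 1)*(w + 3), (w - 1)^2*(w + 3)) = w^2 + 2*w - 3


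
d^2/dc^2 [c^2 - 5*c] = 2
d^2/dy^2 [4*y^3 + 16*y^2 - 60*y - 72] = 24*y + 32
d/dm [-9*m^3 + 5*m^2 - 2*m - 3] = -27*m^2 + 10*m - 2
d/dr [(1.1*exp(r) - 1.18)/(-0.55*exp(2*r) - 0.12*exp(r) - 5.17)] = (0.605*exp(2*r) - 1.298*exp(r) - 5.8286)*exp(r)/(0.3025*exp(4*r) + 0.132*exp(3*r) + 5.7014*exp(2*r) + 1.2408*exp(r) + 26.7289)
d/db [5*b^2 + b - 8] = 10*b + 1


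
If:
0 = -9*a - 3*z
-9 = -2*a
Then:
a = 9/2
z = -27/2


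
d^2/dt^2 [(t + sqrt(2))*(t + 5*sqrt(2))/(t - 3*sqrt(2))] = 128/(t^3 - 9*sqrt(2)*t^2 + 54*t - 54*sqrt(2))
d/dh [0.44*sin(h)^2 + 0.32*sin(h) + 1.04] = (0.88*sin(h) + 0.32)*cos(h)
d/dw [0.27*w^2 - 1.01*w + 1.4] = 0.54*w - 1.01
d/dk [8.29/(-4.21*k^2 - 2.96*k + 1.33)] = (69.8018*k + 24.5384)/(4.21*k^2 + 2.96*k - 1.33)^2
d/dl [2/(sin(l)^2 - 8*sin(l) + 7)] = 4*(4 - sin(l))*cos(l)/(sin(l)^2 - 8*sin(l) + 7)^2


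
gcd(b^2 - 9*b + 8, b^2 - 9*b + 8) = b^2 - 9*b + 8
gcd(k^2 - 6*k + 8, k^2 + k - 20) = k - 4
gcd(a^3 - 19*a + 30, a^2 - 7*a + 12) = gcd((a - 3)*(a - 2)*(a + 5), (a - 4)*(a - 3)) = a - 3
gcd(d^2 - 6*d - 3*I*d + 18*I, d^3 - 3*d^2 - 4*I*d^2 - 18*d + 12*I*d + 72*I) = d - 6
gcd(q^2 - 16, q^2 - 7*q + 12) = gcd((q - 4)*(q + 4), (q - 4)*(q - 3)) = q - 4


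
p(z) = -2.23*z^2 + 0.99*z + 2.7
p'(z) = 0.99 - 4.46*z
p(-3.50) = -28.08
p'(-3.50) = 16.60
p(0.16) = 2.80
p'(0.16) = 0.28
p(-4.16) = -40.01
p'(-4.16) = 19.54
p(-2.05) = -8.70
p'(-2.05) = 10.13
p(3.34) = -18.87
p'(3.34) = -13.91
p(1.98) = -4.08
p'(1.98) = -7.84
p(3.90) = -27.36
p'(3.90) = -16.40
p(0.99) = 1.49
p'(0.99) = -3.43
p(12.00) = -306.54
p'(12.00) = -52.53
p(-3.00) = -20.34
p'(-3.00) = 14.37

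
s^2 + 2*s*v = s*(s + 2*v)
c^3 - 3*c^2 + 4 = (c - 2)^2*(c + 1)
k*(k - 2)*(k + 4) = k^3 + 2*k^2 - 8*k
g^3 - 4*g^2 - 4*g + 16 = (g - 4)*(g - 2)*(g + 2)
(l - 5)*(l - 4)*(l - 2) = l^3 - 11*l^2 + 38*l - 40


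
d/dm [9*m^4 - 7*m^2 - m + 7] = 36*m^3 - 14*m - 1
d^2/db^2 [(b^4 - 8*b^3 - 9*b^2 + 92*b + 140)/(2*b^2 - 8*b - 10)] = (b^3 + 3*b^2 + 3*b - 7)/(b^3 + 3*b^2 + 3*b + 1)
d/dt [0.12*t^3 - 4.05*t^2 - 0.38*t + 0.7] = 0.36*t^2 - 8.1*t - 0.38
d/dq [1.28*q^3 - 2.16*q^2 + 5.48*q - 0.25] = 3.84*q^2 - 4.32*q + 5.48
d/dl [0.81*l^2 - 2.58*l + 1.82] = 1.62*l - 2.58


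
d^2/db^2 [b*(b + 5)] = 2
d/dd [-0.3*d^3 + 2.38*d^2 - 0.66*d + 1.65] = -0.9*d^2 + 4.76*d - 0.66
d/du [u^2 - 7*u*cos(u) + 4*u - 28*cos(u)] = 7*u*sin(u) + 2*u + 28*sin(u) - 7*cos(u) + 4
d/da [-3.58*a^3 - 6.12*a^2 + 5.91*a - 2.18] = -10.74*a^2 - 12.24*a + 5.91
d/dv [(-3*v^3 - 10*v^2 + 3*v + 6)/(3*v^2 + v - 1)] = (-9*v^4 - 6*v^3 - 10*v^2 - 16*v - 9)/(9*v^4 + 6*v^3 - 5*v^2 - 2*v + 1)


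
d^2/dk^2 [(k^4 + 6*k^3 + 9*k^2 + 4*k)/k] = 6*k + 12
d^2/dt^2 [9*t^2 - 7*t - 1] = 18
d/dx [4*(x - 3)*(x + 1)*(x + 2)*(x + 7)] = 16*x^3 + 84*x^2 - 56*x - 220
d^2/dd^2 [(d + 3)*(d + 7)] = 2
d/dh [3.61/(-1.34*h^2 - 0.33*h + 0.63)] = (9.6748*h + 1.1913)/(1.34*h^2 + 0.33*h - 0.63)^2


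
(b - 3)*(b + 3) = b^2 - 9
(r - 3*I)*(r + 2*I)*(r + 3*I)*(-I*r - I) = -I*r^4 + 2*r^3 - I*r^3 + 2*r^2 - 9*I*r^2 + 18*r - 9*I*r + 18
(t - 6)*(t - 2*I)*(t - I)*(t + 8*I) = t^4 - 6*t^3 + 5*I*t^3 + 22*t^2 - 30*I*t^2 - 132*t - 16*I*t + 96*I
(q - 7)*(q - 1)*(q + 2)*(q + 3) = q^4 - 3*q^3 - 27*q^2 - 13*q + 42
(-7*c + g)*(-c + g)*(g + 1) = 7*c^2*g + 7*c^2 - 8*c*g^2 - 8*c*g + g^3 + g^2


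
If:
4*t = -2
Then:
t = -1/2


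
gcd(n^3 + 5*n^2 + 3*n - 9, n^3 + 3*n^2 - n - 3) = n^2 + 2*n - 3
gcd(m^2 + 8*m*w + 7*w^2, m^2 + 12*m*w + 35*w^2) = m + 7*w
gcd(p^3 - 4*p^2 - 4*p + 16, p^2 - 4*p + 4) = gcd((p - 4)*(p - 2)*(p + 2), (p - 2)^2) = p - 2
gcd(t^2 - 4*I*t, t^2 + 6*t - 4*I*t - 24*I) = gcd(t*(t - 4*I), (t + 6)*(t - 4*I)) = t - 4*I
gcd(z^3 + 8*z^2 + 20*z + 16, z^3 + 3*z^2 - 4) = z^2 + 4*z + 4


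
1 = 1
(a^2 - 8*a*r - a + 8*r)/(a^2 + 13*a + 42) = (a^2 - 8*a*r - a + 8*r)/(a^2 + 13*a + 42)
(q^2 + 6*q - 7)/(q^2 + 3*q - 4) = (q + 7)/(q + 4)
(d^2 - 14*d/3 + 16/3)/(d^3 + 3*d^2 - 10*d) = (d - 8/3)/(d*(d + 5))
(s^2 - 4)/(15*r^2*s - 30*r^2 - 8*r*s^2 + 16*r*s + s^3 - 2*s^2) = (s + 2)/(15*r^2 - 8*r*s + s^2)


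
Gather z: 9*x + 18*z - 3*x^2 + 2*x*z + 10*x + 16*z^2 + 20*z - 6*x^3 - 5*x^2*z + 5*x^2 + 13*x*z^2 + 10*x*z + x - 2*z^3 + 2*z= -6*x^3 + 2*x^2 + 20*x - 2*z^3 + z^2*(13*x + 16) + z*(-5*x^2 + 12*x + 40)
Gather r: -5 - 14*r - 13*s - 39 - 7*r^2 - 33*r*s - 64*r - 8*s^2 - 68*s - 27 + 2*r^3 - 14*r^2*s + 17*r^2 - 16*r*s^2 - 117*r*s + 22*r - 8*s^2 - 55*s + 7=2*r^3 + r^2*(10 - 14*s) + r*(-16*s^2 - 150*s - 56) - 16*s^2 - 136*s - 64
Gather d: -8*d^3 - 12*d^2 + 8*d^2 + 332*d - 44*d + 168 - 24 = -8*d^3 - 4*d^2 + 288*d + 144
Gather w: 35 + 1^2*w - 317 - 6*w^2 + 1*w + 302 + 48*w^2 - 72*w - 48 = 42*w^2 - 70*w - 28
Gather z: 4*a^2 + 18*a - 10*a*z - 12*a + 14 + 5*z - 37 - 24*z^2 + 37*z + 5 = 4*a^2 + 6*a - 24*z^2 + z*(42 - 10*a) - 18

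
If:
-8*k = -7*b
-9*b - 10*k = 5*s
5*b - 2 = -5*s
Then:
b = -8/51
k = -7/51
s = 142/255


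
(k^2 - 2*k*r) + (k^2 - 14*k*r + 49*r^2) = 2*k^2 - 16*k*r + 49*r^2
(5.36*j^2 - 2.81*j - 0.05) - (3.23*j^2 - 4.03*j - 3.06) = 2.13*j^2 + 1.22*j + 3.01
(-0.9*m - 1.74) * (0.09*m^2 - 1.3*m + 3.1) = -0.081*m^3 + 1.0134*m^2 - 0.528*m - 5.394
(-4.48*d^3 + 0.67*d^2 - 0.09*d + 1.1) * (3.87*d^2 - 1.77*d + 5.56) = -17.3376*d^5 + 10.5225*d^4 - 26.443*d^3 + 8.1415*d^2 - 2.4474*d + 6.116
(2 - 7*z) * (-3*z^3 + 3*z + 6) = 21*z^4 - 6*z^3 - 21*z^2 - 36*z + 12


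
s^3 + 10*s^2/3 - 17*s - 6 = (s - 3)*(s + 1/3)*(s + 6)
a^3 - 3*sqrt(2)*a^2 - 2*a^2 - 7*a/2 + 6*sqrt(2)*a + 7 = (a - 2)*(a - 7*sqrt(2)/2)*(a + sqrt(2)/2)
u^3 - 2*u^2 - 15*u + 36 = (u - 3)^2*(u + 4)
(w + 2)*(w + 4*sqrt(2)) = w^2 + 2*w + 4*sqrt(2)*w + 8*sqrt(2)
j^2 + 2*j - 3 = (j - 1)*(j + 3)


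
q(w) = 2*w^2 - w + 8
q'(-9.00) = -37.00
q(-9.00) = 179.00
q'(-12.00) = -49.00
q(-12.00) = 308.00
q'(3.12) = 11.48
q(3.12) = 24.35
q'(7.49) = 28.96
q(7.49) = 112.71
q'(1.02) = 3.08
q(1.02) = 9.06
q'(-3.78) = -16.12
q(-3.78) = 40.36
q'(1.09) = 3.36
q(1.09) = 9.29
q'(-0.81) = -4.24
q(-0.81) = 10.12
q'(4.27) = 16.08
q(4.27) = 40.20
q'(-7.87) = -32.48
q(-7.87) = 139.74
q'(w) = 4*w - 1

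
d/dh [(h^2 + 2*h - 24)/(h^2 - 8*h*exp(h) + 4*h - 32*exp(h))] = 2*((h + 1)*(h^2 - 8*h*exp(h) + 4*h - 32*exp(h)) + (h^2 + 2*h - 24)*(4*h*exp(h) - h + 20*exp(h) - 2))/(h^2 - 8*h*exp(h) + 4*h - 32*exp(h))^2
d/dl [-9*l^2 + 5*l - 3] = 5 - 18*l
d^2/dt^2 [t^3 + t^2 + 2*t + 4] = 6*t + 2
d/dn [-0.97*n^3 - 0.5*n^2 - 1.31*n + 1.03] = -2.91*n^2 - 1.0*n - 1.31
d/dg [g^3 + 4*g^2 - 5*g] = 3*g^2 + 8*g - 5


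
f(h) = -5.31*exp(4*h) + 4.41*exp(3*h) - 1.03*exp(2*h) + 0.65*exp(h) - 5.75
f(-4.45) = -5.74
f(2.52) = -118392.09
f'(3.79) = -80338675.39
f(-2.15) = -5.68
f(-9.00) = -5.75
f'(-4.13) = 0.01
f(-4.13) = -5.74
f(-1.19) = -5.57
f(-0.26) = -5.72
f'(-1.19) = 0.20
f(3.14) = -1459133.94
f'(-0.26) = -2.17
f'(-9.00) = 0.00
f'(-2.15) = 0.06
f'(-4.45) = 0.01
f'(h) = -21.24*exp(4*h) + 13.23*exp(3*h) - 2.06*exp(2*h) + 0.65*exp(h)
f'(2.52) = -481717.91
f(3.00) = -828901.57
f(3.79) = -19990094.96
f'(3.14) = -5889844.90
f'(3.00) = -3350525.98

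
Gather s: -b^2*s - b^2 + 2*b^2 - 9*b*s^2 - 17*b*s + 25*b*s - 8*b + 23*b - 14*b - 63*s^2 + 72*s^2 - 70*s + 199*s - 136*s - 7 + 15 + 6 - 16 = b^2 + b + s^2*(9 - 9*b) + s*(-b^2 + 8*b - 7) - 2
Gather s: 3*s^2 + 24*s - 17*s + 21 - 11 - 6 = 3*s^2 + 7*s + 4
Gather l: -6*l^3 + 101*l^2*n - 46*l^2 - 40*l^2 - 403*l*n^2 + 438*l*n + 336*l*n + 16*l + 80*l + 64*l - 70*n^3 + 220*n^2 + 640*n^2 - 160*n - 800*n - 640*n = -6*l^3 + l^2*(101*n - 86) + l*(-403*n^2 + 774*n + 160) - 70*n^3 + 860*n^2 - 1600*n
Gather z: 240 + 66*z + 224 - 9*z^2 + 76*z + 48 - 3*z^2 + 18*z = -12*z^2 + 160*z + 512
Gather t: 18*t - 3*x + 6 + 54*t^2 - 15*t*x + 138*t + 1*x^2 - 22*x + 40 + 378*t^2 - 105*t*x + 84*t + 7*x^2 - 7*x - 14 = 432*t^2 + t*(240 - 120*x) + 8*x^2 - 32*x + 32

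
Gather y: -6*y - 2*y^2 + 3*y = -2*y^2 - 3*y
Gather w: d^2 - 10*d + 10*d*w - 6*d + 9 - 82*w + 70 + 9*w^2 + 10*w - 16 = d^2 - 16*d + 9*w^2 + w*(10*d - 72) + 63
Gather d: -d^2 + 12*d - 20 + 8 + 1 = -d^2 + 12*d - 11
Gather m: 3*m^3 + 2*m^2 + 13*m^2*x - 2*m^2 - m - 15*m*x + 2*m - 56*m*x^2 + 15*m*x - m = 3*m^3 + 13*m^2*x - 56*m*x^2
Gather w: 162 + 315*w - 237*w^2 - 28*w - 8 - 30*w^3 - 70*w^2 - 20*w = -30*w^3 - 307*w^2 + 267*w + 154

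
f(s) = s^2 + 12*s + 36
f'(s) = 2*s + 12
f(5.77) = 138.53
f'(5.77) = 23.54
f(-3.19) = 7.90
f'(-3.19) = 5.62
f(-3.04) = 8.76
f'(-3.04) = 5.92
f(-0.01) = 35.88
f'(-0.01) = 11.98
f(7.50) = 182.25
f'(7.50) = 27.00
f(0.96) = 48.44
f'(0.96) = 13.92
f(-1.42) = 20.98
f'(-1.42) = 9.16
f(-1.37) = 21.44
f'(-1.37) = 9.26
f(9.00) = 225.00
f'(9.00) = 30.00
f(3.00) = 81.00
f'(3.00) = 18.00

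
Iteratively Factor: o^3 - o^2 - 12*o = (o - 4)*(o^2 + 3*o) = (o - 4)*(o + 3)*(o)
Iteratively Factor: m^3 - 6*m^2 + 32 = (m + 2)*(m^2 - 8*m + 16) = (m - 4)*(m + 2)*(m - 4)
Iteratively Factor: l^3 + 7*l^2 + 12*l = (l + 4)*(l^2 + 3*l) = l*(l + 4)*(l + 3)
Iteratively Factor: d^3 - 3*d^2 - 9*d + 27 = (d + 3)*(d^2 - 6*d + 9) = (d - 3)*(d + 3)*(d - 3)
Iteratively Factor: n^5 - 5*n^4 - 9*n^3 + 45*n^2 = (n - 3)*(n^4 - 2*n^3 - 15*n^2) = n*(n - 3)*(n^3 - 2*n^2 - 15*n) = n*(n - 5)*(n - 3)*(n^2 + 3*n) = n^2*(n - 5)*(n - 3)*(n + 3)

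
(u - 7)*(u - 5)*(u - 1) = u^3 - 13*u^2 + 47*u - 35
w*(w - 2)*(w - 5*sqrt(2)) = w^3 - 5*sqrt(2)*w^2 - 2*w^2 + 10*sqrt(2)*w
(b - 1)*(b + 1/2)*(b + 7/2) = b^3 + 3*b^2 - 9*b/4 - 7/4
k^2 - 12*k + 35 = (k - 7)*(k - 5)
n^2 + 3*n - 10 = (n - 2)*(n + 5)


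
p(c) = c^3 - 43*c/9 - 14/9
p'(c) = 3*c^2 - 43/9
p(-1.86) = 0.90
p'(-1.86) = 5.60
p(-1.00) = 2.22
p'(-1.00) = -1.78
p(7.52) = 387.77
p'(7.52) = 164.87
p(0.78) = -4.81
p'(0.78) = -2.95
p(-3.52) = -28.35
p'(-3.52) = 32.39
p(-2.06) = -0.46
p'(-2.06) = 7.95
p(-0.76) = 1.64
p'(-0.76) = -3.04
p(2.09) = -2.41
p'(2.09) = 8.33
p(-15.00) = -3304.89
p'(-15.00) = 670.22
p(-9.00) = -687.56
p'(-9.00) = 238.22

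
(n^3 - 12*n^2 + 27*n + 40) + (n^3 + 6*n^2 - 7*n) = 2*n^3 - 6*n^2 + 20*n + 40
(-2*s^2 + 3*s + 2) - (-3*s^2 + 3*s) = s^2 + 2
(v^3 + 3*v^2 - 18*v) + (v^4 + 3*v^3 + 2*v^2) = v^4 + 4*v^3 + 5*v^2 - 18*v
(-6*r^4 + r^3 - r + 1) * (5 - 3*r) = 18*r^5 - 33*r^4 + 5*r^3 + 3*r^2 - 8*r + 5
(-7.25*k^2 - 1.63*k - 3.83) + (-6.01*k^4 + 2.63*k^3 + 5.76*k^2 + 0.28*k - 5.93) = -6.01*k^4 + 2.63*k^3 - 1.49*k^2 - 1.35*k - 9.76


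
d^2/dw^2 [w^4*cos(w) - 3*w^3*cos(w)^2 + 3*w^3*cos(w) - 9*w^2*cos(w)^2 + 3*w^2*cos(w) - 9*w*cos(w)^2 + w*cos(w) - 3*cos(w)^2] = -w^4*cos(w) - 8*w^3*sin(w) - 3*w^3*cos(w) + 6*w^3*cos(2*w) - 18*w^2*sin(w) + 18*w^2*sin(2*w) + 9*w^2*cos(w) + 18*w^2*cos(2*w) - 12*w*sin(w) + 36*w*sin(2*w) + 17*w*cos(w) + 9*w*cos(2*w) - 9*w - 2*sin(w) + 18*sin(2*w) + 6*cos(w) - 3*cos(2*w) - 9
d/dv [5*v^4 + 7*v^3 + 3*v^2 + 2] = v*(20*v^2 + 21*v + 6)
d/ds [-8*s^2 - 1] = -16*s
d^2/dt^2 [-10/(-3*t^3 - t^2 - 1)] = 20*(t^2*(9*t + 2)^2 - (9*t + 1)*(3*t^3 + t^2 + 1))/(3*t^3 + t^2 + 1)^3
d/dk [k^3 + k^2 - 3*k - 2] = 3*k^2 + 2*k - 3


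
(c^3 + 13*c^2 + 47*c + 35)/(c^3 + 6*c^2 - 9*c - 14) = (c + 5)/(c - 2)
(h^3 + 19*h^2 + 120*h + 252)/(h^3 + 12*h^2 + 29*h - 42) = (h + 6)/(h - 1)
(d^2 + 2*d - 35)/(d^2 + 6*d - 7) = (d - 5)/(d - 1)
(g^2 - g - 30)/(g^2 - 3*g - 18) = (g + 5)/(g + 3)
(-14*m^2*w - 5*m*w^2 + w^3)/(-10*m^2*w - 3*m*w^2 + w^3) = (-7*m + w)/(-5*m + w)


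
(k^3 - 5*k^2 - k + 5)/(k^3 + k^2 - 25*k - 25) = (k - 1)/(k + 5)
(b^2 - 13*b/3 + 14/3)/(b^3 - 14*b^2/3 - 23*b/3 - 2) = (-3*b^2 + 13*b - 14)/(-3*b^3 + 14*b^2 + 23*b + 6)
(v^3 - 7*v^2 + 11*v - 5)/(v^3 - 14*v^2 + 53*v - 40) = (v - 1)/(v - 8)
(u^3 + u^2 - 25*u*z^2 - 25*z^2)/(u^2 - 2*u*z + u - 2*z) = (-u^2 + 25*z^2)/(-u + 2*z)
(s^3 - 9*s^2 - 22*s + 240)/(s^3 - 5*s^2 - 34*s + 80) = (s - 6)/(s - 2)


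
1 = 1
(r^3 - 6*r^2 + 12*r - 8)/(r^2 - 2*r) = r - 4 + 4/r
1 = 1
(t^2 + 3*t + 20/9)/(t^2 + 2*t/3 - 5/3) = (t + 4/3)/(t - 1)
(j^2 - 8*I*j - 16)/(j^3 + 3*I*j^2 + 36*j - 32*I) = (j - 4*I)/(j^2 + 7*I*j + 8)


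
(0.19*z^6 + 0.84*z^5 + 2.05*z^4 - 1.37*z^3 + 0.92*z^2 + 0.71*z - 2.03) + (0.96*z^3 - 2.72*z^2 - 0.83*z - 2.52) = 0.19*z^6 + 0.84*z^5 + 2.05*z^4 - 0.41*z^3 - 1.8*z^2 - 0.12*z - 4.55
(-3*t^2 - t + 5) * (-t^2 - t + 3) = 3*t^4 + 4*t^3 - 13*t^2 - 8*t + 15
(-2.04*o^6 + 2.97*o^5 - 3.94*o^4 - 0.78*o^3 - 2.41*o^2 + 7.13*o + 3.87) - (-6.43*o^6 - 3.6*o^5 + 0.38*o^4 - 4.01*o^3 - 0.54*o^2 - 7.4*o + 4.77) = 4.39*o^6 + 6.57*o^5 - 4.32*o^4 + 3.23*o^3 - 1.87*o^2 + 14.53*o - 0.899999999999999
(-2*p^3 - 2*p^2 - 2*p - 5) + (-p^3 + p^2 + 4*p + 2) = -3*p^3 - p^2 + 2*p - 3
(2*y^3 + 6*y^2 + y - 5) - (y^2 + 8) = 2*y^3 + 5*y^2 + y - 13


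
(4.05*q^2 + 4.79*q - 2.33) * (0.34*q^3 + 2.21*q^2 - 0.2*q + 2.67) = 1.377*q^5 + 10.5791*q^4 + 8.9837*q^3 + 4.7062*q^2 + 13.2553*q - 6.2211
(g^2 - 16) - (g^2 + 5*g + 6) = -5*g - 22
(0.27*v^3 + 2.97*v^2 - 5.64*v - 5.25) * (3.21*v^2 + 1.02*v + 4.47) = 0.8667*v^5 + 9.8091*v^4 - 13.8681*v^3 - 9.3294*v^2 - 30.5658*v - 23.4675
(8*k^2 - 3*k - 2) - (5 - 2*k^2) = 10*k^2 - 3*k - 7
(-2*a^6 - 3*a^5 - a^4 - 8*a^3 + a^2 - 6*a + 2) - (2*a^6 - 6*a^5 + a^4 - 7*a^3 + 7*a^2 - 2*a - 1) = -4*a^6 + 3*a^5 - 2*a^4 - a^3 - 6*a^2 - 4*a + 3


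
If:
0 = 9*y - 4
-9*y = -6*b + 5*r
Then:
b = 5*r/6 + 2/3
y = 4/9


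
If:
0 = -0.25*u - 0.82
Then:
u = -3.28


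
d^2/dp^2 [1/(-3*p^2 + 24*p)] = 2*(p*(p - 8) - 4*(p - 4)^2)/(3*p^3*(p - 8)^3)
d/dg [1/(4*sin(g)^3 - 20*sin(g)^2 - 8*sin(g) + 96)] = (-3*sin(g)^2 + 10*sin(g) + 2)*cos(g)/(4*(sin(g)^3 - 5*sin(g)^2 - 2*sin(g) + 24)^2)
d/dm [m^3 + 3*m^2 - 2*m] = 3*m^2 + 6*m - 2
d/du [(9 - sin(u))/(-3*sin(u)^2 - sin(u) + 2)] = (-3*sin(u)^2 + 54*sin(u) + 7)*cos(u)/(3*sin(u)^2 + sin(u) - 2)^2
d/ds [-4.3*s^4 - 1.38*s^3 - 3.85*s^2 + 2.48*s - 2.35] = -17.2*s^3 - 4.14*s^2 - 7.7*s + 2.48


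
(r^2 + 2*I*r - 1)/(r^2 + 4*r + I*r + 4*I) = (r + I)/(r + 4)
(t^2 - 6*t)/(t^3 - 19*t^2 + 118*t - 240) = t/(t^2 - 13*t + 40)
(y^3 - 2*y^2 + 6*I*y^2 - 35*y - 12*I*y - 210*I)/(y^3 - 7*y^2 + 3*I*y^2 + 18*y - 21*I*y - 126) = (y + 5)/(y - 3*I)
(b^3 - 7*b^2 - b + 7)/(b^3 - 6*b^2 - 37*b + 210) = (b^2 - 1)/(b^2 + b - 30)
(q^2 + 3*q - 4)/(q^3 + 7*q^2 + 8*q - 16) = 1/(q + 4)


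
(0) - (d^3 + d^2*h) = -d^3 - d^2*h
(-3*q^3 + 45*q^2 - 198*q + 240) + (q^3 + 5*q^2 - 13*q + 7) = -2*q^3 + 50*q^2 - 211*q + 247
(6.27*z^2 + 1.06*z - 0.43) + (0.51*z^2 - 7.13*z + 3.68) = 6.78*z^2 - 6.07*z + 3.25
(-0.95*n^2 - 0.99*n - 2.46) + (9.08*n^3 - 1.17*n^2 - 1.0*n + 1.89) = 9.08*n^3 - 2.12*n^2 - 1.99*n - 0.57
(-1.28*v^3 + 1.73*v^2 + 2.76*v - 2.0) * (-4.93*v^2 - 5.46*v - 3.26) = 6.3104*v^5 - 1.5401*v^4 - 18.8798*v^3 - 10.8494*v^2 + 1.9224*v + 6.52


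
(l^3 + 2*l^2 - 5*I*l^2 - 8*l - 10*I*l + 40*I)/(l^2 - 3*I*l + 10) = (l^2 + 2*l - 8)/(l + 2*I)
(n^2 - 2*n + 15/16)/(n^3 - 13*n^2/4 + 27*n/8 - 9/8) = (4*n - 5)/(2*(2*n^2 - 5*n + 3))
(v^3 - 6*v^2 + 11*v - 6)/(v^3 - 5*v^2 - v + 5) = (v^2 - 5*v + 6)/(v^2 - 4*v - 5)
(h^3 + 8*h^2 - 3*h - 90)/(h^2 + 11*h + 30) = h - 3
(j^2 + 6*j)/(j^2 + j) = (j + 6)/(j + 1)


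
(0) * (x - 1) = 0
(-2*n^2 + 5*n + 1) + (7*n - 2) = -2*n^2 + 12*n - 1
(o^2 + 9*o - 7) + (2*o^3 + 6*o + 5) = 2*o^3 + o^2 + 15*o - 2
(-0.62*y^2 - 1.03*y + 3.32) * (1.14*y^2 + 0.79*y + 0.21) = -0.7068*y^4 - 1.664*y^3 + 2.8409*y^2 + 2.4065*y + 0.6972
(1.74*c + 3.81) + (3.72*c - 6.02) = 5.46*c - 2.21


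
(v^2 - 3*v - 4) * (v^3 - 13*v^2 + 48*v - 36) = v^5 - 16*v^4 + 83*v^3 - 128*v^2 - 84*v + 144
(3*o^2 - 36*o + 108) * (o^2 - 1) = 3*o^4 - 36*o^3 + 105*o^2 + 36*o - 108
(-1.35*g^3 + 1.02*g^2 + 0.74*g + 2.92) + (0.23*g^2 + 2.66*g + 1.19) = -1.35*g^3 + 1.25*g^2 + 3.4*g + 4.11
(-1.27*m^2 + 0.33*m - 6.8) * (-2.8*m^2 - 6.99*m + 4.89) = 3.556*m^4 + 7.9533*m^3 + 10.523*m^2 + 49.1457*m - 33.252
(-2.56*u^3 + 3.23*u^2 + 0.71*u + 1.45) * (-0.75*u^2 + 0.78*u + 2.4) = 1.92*u^5 - 4.4193*u^4 - 4.1571*u^3 + 7.2183*u^2 + 2.835*u + 3.48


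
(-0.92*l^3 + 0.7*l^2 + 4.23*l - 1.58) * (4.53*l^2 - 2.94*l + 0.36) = -4.1676*l^5 + 5.8758*l^4 + 16.7727*l^3 - 19.3416*l^2 + 6.168*l - 0.5688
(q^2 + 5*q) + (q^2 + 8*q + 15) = 2*q^2 + 13*q + 15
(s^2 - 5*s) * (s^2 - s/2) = s^4 - 11*s^3/2 + 5*s^2/2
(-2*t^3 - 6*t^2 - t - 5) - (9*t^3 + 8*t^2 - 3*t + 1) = -11*t^3 - 14*t^2 + 2*t - 6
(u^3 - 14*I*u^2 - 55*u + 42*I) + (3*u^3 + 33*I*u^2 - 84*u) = 4*u^3 + 19*I*u^2 - 139*u + 42*I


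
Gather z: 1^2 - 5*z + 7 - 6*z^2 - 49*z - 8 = -6*z^2 - 54*z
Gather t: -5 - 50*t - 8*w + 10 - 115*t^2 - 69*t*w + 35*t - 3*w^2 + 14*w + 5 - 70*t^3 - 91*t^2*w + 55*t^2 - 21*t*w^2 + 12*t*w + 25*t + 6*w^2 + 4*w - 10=-70*t^3 + t^2*(-91*w - 60) + t*(-21*w^2 - 57*w + 10) + 3*w^2 + 10*w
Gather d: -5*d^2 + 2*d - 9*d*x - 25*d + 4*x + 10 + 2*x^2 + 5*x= -5*d^2 + d*(-9*x - 23) + 2*x^2 + 9*x + 10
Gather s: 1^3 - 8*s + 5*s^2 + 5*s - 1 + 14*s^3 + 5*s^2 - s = 14*s^3 + 10*s^2 - 4*s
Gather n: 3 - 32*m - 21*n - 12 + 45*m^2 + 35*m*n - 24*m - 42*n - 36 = 45*m^2 - 56*m + n*(35*m - 63) - 45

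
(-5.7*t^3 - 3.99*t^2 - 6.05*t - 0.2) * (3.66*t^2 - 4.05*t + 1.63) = -20.862*t^5 + 8.4816*t^4 - 15.2745*t^3 + 17.2668*t^2 - 9.0515*t - 0.326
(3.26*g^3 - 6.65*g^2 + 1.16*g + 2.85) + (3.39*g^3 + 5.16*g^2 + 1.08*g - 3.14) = 6.65*g^3 - 1.49*g^2 + 2.24*g - 0.29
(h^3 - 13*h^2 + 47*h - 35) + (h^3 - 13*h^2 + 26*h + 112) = 2*h^3 - 26*h^2 + 73*h + 77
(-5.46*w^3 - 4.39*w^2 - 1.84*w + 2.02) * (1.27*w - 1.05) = -6.9342*w^4 + 0.157700000000001*w^3 + 2.2727*w^2 + 4.4974*w - 2.121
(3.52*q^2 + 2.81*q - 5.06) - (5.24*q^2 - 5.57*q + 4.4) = -1.72*q^2 + 8.38*q - 9.46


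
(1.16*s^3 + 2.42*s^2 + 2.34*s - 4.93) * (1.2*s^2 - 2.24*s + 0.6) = 1.392*s^5 + 0.3056*s^4 - 1.9168*s^3 - 9.7056*s^2 + 12.4472*s - 2.958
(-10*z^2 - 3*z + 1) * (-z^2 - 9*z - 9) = 10*z^4 + 93*z^3 + 116*z^2 + 18*z - 9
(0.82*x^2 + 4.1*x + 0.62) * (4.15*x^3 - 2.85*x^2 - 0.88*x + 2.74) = 3.403*x^5 + 14.678*x^4 - 9.8336*x^3 - 3.1282*x^2 + 10.6884*x + 1.6988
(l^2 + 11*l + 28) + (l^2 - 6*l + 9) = 2*l^2 + 5*l + 37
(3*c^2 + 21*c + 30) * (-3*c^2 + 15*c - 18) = -9*c^4 - 18*c^3 + 171*c^2 + 72*c - 540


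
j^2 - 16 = (j - 4)*(j + 4)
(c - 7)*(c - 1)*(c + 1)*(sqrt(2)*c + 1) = sqrt(2)*c^4 - 7*sqrt(2)*c^3 + c^3 - 7*c^2 - sqrt(2)*c^2 - c + 7*sqrt(2)*c + 7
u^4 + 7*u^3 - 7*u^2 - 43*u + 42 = (u - 2)*(u - 1)*(u + 3)*(u + 7)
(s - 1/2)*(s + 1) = s^2 + s/2 - 1/2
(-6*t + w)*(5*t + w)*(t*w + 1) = -30*t^3*w - t^2*w^2 - 30*t^2 + t*w^3 - t*w + w^2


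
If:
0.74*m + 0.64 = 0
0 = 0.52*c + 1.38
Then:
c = -2.65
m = -0.86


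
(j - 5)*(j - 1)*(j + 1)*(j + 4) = j^4 - j^3 - 21*j^2 + j + 20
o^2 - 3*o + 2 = (o - 2)*(o - 1)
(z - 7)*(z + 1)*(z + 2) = z^3 - 4*z^2 - 19*z - 14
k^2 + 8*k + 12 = (k + 2)*(k + 6)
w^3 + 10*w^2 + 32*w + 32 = (w + 2)*(w + 4)^2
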